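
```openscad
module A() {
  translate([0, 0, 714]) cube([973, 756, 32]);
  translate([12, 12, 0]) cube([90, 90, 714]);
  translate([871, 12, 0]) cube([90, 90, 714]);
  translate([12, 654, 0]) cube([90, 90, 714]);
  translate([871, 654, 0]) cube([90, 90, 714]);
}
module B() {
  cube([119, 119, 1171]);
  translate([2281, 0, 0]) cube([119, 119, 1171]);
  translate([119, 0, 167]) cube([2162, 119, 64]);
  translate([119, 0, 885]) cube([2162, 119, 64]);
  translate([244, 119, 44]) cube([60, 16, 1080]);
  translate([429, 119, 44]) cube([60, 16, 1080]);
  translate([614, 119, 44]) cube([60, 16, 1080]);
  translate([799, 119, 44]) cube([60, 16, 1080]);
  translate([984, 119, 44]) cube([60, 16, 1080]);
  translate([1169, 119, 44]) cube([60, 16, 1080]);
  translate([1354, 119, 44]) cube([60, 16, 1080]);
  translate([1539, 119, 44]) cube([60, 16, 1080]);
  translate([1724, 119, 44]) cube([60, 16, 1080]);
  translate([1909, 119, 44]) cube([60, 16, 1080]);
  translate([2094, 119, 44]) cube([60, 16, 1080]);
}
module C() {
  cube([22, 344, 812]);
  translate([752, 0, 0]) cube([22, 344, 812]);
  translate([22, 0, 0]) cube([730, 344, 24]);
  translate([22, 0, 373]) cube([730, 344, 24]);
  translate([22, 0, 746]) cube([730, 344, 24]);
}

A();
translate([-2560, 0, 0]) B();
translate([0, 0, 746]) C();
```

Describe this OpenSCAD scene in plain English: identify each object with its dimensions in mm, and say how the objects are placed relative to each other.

A is a table with a 973×756 mm rectangular top, 32 mm thick, top surface at z = 746 mm, supported by four 90×90 mm square legs, each inset 12 mm from the nearest pair of top edges, running from the floor.

B is a fence section. Two 119×119 mm posts, 1171 mm tall, stand on the floor with a clear span of 2162 mm between their inner faces. Two horizontal rails of 119×64 mm section span the gap between the posts with their undersides at z = 167 mm and z = 885 mm, flush with the posts' −y face. 11 pickets, each 60 mm wide, 16 mm thick and 1080 mm tall, are fixed to the +y face of the rails with their bottoms at z = 44 mm, evenly spaced across the span with equal gaps (rounded down to the nearest mm) at the −x end and between each pair — any rounding remainder accumulates at the +x end.

C is a bookshelf 774 mm wide overall, 344 mm deep and 812 mm tall. The two sides are 22 mm thick vertical panels. 3 horizontal shelves of 24 mm thickness span between the inner faces of the sides; the lowest shelf sits on the floor and shelves are stacked with a clear vertical gap of 349 mm between each pair.

The fence section is on the floor beside the table on its −x side. The bookshelf is on top of the table.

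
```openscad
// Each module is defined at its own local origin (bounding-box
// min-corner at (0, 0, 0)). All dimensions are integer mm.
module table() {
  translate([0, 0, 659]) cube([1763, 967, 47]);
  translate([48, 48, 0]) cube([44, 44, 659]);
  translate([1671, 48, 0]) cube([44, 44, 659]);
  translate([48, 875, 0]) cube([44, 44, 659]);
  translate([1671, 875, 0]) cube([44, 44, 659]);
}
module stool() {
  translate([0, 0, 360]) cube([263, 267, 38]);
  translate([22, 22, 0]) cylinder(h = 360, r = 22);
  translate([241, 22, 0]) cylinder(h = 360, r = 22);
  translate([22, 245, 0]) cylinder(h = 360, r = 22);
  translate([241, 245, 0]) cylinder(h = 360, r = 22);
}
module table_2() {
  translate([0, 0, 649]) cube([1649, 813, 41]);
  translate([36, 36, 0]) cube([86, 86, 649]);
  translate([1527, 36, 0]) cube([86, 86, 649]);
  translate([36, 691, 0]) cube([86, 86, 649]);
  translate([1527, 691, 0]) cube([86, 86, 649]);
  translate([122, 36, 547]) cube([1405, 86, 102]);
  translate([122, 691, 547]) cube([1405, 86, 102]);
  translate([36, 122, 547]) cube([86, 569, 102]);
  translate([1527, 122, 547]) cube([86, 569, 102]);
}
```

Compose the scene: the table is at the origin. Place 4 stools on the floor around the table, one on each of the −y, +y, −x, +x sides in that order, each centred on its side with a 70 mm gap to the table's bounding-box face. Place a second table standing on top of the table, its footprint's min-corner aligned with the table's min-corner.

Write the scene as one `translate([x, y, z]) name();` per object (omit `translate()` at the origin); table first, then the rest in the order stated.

table();
translate([750, -337, 0]) stool();
translate([750, 1037, 0]) stool();
translate([-333, 350, 0]) stool();
translate([1833, 350, 0]) stool();
translate([0, 0, 706]) table_2();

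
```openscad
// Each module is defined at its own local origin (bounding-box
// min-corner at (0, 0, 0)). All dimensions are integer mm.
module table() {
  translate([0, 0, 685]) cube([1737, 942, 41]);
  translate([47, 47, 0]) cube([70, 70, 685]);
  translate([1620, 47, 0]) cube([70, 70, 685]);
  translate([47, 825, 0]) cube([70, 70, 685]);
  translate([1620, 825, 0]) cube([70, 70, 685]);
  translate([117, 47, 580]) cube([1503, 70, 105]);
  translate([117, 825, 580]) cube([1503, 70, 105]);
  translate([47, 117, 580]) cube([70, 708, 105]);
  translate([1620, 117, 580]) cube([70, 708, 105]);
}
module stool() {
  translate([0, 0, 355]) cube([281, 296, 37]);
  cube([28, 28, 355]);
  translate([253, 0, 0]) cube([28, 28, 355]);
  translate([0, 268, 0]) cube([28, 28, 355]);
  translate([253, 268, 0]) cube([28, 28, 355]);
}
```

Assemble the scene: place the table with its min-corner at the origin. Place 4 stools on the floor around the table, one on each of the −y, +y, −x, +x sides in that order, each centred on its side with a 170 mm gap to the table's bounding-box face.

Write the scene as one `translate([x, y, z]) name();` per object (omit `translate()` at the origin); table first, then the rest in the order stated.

table();
translate([728, -466, 0]) stool();
translate([728, 1112, 0]) stool();
translate([-451, 323, 0]) stool();
translate([1907, 323, 0]) stool();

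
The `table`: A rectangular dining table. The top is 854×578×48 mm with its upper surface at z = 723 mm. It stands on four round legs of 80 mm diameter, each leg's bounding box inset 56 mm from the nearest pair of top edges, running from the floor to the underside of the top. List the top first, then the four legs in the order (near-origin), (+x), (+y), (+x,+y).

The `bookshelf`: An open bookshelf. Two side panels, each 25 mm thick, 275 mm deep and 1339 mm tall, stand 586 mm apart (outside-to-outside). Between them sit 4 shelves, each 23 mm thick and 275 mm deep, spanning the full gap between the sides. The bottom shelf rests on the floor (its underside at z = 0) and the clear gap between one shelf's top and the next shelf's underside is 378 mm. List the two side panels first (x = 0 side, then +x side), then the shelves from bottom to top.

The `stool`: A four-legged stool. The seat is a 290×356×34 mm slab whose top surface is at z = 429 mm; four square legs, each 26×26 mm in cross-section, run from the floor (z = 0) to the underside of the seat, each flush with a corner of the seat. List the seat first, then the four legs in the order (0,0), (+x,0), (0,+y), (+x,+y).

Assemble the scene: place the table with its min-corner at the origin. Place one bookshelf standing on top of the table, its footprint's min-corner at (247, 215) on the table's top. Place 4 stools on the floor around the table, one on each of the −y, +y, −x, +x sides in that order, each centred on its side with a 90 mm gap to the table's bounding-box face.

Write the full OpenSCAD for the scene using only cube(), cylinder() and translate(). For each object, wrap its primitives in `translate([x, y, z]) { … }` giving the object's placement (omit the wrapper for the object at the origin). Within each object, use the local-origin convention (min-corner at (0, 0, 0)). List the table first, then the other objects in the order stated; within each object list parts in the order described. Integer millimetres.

translate([0, 0, 675]) cube([854, 578, 48]);
translate([96, 96, 0]) cylinder(h = 675, r = 40);
translate([758, 96, 0]) cylinder(h = 675, r = 40);
translate([96, 482, 0]) cylinder(h = 675, r = 40);
translate([758, 482, 0]) cylinder(h = 675, r = 40);
translate([247, 215, 723]) {
  cube([25, 275, 1339]);
  translate([561, 0, 0]) cube([25, 275, 1339]);
  translate([25, 0, 0]) cube([536, 275, 23]);
  translate([25, 0, 401]) cube([536, 275, 23]);
  translate([25, 0, 802]) cube([536, 275, 23]);
  translate([25, 0, 1203]) cube([536, 275, 23]);
}
translate([282, -446, 0]) {
  translate([0, 0, 395]) cube([290, 356, 34]);
  cube([26, 26, 395]);
  translate([264, 0, 0]) cube([26, 26, 395]);
  translate([0, 330, 0]) cube([26, 26, 395]);
  translate([264, 330, 0]) cube([26, 26, 395]);
}
translate([282, 668, 0]) {
  translate([0, 0, 395]) cube([290, 356, 34]);
  cube([26, 26, 395]);
  translate([264, 0, 0]) cube([26, 26, 395]);
  translate([0, 330, 0]) cube([26, 26, 395]);
  translate([264, 330, 0]) cube([26, 26, 395]);
}
translate([-380, 111, 0]) {
  translate([0, 0, 395]) cube([290, 356, 34]);
  cube([26, 26, 395]);
  translate([264, 0, 0]) cube([26, 26, 395]);
  translate([0, 330, 0]) cube([26, 26, 395]);
  translate([264, 330, 0]) cube([26, 26, 395]);
}
translate([944, 111, 0]) {
  translate([0, 0, 395]) cube([290, 356, 34]);
  cube([26, 26, 395]);
  translate([264, 0, 0]) cube([26, 26, 395]);
  translate([0, 330, 0]) cube([26, 26, 395]);
  translate([264, 330, 0]) cube([26, 26, 395]);
}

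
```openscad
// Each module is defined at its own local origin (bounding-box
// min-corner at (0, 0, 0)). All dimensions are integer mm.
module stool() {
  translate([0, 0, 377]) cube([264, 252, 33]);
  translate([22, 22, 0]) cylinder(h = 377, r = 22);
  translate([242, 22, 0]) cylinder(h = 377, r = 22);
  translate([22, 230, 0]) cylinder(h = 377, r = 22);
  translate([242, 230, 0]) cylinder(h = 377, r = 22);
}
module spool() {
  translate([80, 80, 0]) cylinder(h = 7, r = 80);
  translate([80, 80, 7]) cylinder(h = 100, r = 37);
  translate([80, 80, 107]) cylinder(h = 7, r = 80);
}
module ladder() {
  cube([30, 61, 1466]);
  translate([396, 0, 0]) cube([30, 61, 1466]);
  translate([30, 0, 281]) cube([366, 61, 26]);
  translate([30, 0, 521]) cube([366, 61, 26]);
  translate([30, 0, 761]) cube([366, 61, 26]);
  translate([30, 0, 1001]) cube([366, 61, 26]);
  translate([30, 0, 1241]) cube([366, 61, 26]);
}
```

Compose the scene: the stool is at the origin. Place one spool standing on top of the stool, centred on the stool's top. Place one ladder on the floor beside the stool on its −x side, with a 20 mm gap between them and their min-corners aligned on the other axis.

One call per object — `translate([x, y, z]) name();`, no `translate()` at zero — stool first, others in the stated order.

stool();
translate([52, 46, 410]) spool();
translate([-446, 0, 0]) ladder();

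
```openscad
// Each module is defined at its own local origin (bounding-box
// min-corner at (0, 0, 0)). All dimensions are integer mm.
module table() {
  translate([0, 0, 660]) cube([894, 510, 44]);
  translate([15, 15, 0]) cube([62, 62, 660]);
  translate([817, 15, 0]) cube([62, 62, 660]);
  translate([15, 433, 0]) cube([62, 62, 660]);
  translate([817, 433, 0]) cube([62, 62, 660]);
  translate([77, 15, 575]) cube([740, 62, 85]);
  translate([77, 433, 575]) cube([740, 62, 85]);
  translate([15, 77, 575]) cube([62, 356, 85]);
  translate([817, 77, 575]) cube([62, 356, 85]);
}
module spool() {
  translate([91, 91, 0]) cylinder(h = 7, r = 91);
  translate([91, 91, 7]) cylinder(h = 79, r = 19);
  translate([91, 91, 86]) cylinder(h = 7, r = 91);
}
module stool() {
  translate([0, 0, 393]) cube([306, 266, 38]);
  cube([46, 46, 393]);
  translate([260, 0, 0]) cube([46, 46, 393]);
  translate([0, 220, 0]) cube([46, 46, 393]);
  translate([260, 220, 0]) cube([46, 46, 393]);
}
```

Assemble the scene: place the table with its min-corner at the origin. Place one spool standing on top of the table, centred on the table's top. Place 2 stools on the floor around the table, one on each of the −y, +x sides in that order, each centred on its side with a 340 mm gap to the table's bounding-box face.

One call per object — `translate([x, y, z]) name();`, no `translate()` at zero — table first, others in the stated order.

table();
translate([356, 164, 704]) spool();
translate([294, -606, 0]) stool();
translate([1234, 122, 0]) stool();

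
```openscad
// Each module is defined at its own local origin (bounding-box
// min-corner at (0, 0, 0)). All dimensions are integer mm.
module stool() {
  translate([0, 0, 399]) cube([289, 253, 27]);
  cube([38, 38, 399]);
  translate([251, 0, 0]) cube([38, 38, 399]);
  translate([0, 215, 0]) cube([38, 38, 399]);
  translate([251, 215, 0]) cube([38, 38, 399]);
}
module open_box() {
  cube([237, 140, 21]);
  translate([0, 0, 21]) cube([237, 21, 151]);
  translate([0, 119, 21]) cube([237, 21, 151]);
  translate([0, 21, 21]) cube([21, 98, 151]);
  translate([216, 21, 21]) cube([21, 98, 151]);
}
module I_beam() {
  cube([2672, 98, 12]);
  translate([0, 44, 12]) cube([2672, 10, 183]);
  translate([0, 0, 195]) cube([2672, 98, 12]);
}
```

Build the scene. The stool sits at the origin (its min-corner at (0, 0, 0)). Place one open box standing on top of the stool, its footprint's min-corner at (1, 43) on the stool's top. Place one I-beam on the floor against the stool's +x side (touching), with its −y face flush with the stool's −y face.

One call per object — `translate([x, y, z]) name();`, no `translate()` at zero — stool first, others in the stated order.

stool();
translate([1, 43, 426]) open_box();
translate([289, 0, 0]) I_beam();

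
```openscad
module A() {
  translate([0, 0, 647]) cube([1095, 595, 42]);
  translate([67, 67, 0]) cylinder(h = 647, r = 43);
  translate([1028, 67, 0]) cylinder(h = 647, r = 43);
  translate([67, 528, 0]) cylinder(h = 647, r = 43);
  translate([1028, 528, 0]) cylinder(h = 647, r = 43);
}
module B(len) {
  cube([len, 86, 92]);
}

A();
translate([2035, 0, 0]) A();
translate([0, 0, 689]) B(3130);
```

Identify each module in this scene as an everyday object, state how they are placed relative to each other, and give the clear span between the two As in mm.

A is a table. B is a beam. A beam spans the tops of two tables. The clear span between the two tables is 940 mm.

Second table starts at x = 2035; first ends at x = 1095; clear span = 2035 − 1095 = 940 mm.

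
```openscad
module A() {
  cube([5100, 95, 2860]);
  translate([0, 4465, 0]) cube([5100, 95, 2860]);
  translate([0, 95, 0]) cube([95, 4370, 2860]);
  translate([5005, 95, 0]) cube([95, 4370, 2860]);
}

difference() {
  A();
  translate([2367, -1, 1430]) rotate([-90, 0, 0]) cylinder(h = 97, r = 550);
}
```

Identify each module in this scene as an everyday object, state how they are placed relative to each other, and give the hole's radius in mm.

A is a house frame. The house frame has a circular hole through its front wall. The hole's radius is 550 mm.

The subtracted cylinder has r = 550 mm.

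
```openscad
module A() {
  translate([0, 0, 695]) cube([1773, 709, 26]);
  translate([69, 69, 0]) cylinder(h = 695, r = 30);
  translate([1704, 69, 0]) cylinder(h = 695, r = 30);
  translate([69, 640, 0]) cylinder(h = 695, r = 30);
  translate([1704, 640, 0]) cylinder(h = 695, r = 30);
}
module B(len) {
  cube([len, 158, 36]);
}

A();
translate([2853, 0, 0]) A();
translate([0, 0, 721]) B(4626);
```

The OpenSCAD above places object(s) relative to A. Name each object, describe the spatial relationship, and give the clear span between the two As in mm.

A is a table. B is a beam. A beam spans the tops of two tables. The clear span between the two tables is 1080 mm.

Second table starts at x = 2853; first ends at x = 1773; clear span = 2853 − 1773 = 1080 mm.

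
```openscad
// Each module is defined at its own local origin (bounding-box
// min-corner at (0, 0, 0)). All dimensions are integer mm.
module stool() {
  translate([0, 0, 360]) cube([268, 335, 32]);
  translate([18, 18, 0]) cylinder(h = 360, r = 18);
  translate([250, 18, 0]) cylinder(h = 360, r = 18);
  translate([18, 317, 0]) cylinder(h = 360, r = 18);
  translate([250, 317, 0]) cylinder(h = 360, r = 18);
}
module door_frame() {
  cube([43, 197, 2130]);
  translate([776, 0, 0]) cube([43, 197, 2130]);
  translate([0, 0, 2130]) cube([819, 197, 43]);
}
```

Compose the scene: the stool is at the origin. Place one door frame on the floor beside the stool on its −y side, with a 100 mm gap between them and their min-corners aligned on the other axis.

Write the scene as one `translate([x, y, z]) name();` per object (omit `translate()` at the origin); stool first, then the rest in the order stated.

stool();
translate([0, -297, 0]) door_frame();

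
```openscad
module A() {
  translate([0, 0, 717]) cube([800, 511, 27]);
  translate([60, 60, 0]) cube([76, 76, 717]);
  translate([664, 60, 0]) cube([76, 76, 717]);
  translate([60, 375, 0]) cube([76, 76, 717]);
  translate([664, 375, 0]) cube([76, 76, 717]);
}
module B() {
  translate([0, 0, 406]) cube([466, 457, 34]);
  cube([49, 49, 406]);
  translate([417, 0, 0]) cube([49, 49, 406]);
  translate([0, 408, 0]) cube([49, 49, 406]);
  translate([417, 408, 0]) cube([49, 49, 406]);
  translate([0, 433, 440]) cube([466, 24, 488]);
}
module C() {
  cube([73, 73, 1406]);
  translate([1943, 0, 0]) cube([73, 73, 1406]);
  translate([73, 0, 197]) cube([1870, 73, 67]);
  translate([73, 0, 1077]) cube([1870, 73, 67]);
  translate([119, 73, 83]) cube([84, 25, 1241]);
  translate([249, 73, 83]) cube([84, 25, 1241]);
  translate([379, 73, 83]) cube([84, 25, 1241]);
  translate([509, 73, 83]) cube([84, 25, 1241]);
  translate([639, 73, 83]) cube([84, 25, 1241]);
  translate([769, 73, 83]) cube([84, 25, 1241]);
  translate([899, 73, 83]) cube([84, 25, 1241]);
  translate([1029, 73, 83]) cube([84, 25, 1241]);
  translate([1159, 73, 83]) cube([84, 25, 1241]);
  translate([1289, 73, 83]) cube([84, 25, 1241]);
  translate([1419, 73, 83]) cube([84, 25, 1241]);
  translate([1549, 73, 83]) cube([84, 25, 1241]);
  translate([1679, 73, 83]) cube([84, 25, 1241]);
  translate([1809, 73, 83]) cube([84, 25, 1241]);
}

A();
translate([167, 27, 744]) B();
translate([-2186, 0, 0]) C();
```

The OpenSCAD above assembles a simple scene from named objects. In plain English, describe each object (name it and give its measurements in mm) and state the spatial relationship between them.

A is a table: top 800 mm (x) × 511 mm (y), 27 mm thick, upper face at z = 744 mm, on four 76×76 mm square legs, each inset 60 mm from the nearest pair of top edges, running from z = 0 to the bottom of the top.

B is a chair: 466×457 mm seat, 34 mm thick, top at z = 440 mm, on four 49 mm square corner legs flush with the seat edges. A 24 mm thick backrest slab spans the full seat width, extending 488 mm above the seat top, its back face flush with the seat's +y edge.

C is a fence section. Two 73×73 mm posts, 1406 mm tall, stand on the floor with a clear span of 1870 mm between their inner faces. Two horizontal rails of 73×67 mm section span the gap between the posts with their undersides at z = 197 mm and z = 1077 mm, flush with the posts' −y face. 14 pickets, each 84 mm wide, 25 mm thick and 1241 mm tall, are fixed to the +y face of the rails with their bottoms at z = 83 mm, evenly spaced across the span with equal gaps (rounded down to the nearest mm) at the −x end and between each pair — any rounding remainder accumulates at the +x end.

The chair is on top of the table, centred. The fence section is on the floor beside the table on its −x side.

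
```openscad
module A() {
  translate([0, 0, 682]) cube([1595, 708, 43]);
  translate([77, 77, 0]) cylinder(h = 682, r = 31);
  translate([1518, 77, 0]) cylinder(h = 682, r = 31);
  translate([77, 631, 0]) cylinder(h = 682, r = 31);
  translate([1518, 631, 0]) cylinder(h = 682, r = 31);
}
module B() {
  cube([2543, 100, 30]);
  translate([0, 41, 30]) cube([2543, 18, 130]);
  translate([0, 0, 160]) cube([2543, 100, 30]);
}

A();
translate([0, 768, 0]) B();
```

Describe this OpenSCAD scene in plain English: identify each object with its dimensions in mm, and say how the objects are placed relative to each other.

A is a table with a 1595×708 mm rectangular top, 43 mm thick, top surface at z = 725 mm, supported by four round legs of 62 mm diameter, each leg's bounding box inset 46 mm from the nearest pair of top edges, running from the floor.

B is an I-beam lying along x, 2543 mm long. Overall section height 190 mm. Two flanges 100 mm wide (y) and 30 mm thick, one on the floor and one at the top; a web 18 mm thick runs between them, centred on the flange width.

The I-beam is on the floor beside the table on its +y side.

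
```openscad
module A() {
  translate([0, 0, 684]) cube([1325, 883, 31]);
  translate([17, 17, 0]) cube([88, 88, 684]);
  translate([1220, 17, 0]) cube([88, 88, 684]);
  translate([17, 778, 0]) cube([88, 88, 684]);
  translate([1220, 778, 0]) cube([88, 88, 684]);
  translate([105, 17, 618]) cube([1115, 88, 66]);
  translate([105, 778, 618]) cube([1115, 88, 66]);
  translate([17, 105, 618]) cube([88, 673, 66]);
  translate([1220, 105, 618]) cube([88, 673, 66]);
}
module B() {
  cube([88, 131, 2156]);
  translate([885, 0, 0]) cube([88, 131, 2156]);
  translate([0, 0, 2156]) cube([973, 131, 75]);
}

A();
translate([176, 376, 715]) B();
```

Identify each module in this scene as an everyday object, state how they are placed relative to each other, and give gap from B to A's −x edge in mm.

The door frame's min-x is at 176; the table's min-x is 0; gap = 176 mm.

A is a table. B is a door frame. The door frame is on top of the table, centred. The gap from the door frame to the table's −x edge is 176 mm.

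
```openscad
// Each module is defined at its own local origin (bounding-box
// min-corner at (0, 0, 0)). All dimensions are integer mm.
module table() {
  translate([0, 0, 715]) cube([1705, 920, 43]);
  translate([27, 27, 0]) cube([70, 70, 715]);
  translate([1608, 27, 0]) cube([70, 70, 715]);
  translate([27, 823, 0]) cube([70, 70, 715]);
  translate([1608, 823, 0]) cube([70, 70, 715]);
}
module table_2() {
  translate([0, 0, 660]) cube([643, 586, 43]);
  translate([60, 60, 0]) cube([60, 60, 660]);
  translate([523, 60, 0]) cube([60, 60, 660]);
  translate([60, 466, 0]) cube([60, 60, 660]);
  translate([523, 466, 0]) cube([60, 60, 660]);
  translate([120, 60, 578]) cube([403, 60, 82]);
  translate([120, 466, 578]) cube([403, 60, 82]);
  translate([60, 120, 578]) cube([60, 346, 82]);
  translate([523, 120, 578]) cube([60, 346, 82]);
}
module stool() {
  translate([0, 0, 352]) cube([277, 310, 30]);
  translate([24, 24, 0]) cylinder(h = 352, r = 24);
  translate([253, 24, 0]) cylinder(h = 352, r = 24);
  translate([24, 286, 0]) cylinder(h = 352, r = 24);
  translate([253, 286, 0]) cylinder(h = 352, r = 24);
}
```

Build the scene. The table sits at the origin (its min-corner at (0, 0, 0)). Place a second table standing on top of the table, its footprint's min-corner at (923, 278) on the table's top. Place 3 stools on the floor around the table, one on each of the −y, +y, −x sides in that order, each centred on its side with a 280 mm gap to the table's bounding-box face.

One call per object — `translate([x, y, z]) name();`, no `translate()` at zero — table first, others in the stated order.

table();
translate([923, 278, 758]) table_2();
translate([714, -590, 0]) stool();
translate([714, 1200, 0]) stool();
translate([-557, 305, 0]) stool();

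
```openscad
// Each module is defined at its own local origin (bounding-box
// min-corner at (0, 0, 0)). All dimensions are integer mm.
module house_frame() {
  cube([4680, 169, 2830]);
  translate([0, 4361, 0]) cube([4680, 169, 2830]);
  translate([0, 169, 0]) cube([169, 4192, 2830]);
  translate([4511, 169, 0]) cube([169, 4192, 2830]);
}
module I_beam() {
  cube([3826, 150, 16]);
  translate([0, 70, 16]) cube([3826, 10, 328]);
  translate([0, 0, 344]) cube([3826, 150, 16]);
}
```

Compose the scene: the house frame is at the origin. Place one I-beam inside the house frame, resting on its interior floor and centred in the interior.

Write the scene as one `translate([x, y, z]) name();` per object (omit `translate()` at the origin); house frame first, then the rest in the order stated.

house_frame();
translate([427, 2190, 0]) I_beam();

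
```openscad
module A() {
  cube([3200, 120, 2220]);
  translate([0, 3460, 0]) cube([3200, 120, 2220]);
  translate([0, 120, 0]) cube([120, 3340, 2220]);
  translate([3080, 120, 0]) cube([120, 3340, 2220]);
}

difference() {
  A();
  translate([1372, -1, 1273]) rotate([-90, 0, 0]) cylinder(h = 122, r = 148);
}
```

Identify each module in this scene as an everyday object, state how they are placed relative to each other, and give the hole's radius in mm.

A is a house frame. The house frame has a circular hole through its front wall. The hole's radius is 148 mm.

The subtracted cylinder has r = 148 mm.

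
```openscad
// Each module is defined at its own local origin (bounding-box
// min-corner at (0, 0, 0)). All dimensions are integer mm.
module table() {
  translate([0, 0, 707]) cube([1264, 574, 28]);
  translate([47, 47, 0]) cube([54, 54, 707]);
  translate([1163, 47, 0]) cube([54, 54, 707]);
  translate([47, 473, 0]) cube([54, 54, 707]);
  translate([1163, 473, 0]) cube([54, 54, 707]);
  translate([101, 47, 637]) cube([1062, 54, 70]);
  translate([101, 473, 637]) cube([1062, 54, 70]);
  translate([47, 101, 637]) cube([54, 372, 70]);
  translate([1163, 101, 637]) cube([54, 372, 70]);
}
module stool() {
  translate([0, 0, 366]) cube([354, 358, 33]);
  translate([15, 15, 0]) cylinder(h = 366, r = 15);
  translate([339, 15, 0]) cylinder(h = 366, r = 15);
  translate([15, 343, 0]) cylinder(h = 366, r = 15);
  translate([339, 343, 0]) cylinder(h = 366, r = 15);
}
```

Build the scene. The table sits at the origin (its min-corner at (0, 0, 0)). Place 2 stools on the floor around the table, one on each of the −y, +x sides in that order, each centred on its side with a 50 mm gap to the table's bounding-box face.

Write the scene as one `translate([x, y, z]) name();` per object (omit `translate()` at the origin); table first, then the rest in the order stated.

table();
translate([455, -408, 0]) stool();
translate([1314, 108, 0]) stool();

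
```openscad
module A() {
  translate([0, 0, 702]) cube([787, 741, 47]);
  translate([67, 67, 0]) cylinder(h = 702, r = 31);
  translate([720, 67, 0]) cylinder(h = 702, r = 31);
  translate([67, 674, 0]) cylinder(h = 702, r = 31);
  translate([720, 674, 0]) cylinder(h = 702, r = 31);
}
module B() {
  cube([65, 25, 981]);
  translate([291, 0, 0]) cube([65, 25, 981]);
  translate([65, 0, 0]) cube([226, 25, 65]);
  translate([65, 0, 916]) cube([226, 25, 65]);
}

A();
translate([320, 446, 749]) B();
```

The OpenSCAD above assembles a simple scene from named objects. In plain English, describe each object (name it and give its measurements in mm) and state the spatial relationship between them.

A is a rectangular dining table. The top is 787×741×47 mm with its upper surface at z = 749 mm. It stands on four round legs of 62 mm diameter, each leg's bounding box inset 36 mm from the nearest pair of top edges, running from the floor to the underside of the top.

B is a picture frame with a 226×851 mm rectangular opening (x by z) and a uniform 65 mm border on every side. Frame depth is 25 mm along y. It is built from two vertical stiles running the full outside height and two horizontal rails spanning the gap between the stiles.

The picture frame is on top of the table.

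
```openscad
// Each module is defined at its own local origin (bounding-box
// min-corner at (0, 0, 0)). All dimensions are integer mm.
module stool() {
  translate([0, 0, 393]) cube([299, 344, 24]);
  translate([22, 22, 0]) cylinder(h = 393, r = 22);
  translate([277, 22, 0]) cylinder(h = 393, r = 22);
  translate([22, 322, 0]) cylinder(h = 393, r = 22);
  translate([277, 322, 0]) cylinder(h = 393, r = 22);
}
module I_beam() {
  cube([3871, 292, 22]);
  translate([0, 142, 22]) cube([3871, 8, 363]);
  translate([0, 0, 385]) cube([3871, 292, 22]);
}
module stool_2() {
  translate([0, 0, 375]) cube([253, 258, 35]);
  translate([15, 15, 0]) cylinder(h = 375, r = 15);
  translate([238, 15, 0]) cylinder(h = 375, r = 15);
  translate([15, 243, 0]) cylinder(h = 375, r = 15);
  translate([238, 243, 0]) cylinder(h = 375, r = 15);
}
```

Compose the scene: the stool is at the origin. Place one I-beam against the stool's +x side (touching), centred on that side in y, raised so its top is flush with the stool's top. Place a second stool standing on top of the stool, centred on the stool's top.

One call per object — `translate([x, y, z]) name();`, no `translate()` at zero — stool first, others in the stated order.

stool();
translate([299, 26, 10]) I_beam();
translate([23, 43, 417]) stool_2();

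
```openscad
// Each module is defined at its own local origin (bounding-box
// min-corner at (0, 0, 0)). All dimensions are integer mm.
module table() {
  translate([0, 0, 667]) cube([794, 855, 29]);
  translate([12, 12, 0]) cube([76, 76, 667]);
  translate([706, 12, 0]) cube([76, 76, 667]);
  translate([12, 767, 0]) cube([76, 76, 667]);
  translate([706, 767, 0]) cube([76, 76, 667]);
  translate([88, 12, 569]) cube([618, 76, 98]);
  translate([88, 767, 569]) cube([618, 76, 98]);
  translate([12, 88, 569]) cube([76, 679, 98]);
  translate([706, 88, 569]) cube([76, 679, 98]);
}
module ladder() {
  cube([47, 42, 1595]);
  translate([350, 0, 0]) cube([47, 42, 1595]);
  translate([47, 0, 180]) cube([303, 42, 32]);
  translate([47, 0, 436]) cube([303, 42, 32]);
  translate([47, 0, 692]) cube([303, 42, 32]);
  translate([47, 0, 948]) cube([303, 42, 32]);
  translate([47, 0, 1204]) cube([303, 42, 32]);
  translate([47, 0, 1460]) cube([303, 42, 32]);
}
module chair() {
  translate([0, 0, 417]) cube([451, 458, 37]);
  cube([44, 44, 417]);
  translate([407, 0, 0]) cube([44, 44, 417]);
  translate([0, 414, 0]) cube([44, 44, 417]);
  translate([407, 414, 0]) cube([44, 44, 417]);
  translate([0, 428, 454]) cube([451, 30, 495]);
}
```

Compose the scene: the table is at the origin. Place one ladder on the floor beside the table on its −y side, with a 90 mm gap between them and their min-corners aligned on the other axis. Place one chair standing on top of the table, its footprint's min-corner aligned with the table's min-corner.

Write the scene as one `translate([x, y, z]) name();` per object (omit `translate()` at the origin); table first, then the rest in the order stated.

table();
translate([0, -132, 0]) ladder();
translate([0, 0, 696]) chair();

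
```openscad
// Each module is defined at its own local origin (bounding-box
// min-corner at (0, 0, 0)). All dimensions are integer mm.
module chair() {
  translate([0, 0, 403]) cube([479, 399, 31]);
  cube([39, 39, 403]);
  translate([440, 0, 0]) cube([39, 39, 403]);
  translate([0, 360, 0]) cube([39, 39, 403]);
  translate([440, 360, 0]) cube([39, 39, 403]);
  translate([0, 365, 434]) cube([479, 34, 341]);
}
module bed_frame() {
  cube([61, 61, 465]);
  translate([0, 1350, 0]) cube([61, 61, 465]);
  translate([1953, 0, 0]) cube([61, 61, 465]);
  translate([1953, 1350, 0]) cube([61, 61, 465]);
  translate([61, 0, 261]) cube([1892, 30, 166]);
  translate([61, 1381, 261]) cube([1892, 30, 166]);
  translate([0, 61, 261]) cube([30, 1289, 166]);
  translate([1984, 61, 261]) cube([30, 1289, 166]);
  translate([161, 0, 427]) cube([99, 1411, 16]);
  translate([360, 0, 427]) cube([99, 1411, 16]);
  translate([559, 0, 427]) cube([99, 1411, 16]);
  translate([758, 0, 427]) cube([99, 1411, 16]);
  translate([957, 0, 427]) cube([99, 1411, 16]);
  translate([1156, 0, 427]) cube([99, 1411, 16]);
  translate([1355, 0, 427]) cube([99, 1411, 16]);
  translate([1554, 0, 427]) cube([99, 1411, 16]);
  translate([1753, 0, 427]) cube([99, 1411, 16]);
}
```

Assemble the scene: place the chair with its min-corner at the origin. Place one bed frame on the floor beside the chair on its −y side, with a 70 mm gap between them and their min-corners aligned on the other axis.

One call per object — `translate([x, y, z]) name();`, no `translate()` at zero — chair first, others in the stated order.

chair();
translate([0, -1481, 0]) bed_frame();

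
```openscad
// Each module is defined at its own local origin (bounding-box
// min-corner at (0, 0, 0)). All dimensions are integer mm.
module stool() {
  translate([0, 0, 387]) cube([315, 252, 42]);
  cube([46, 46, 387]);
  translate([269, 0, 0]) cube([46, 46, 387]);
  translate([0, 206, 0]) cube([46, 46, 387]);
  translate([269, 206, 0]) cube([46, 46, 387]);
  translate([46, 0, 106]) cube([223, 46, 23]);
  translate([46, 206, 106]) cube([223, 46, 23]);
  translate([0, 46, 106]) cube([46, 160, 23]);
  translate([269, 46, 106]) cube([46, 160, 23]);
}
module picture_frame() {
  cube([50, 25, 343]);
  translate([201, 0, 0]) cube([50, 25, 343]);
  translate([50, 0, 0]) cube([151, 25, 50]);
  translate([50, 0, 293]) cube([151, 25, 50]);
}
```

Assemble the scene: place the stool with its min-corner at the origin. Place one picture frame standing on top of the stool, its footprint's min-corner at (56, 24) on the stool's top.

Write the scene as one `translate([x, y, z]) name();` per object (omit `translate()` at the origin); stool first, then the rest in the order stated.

stool();
translate([56, 24, 429]) picture_frame();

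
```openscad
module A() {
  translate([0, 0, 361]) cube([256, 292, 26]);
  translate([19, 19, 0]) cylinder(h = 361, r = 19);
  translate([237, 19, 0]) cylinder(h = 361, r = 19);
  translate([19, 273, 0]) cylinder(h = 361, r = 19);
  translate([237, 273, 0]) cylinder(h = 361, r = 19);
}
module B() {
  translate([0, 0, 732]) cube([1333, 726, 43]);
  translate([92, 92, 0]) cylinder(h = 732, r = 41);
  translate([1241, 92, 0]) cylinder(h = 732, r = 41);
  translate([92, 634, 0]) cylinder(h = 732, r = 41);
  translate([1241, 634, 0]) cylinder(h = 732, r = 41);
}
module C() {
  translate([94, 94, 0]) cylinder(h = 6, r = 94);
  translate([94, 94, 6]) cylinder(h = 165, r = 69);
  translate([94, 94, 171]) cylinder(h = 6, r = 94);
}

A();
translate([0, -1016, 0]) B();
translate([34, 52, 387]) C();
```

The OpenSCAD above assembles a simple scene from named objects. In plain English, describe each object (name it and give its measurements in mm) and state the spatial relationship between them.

A is a simple wooden stool: a rectangular seat 256 mm (x) by 292 mm (y), 26 mm thick, top face at z = 387 mm, on four round legs, each 38 mm in diameter. The legs rest on z = 0, each leg's axis is inset half a diameter from the nearest pair of seat edges (so the leg's bounding box is flush with the corner).

B is a table with a 1333×726 mm rectangular top, 43 mm thick, top surface at z = 775 mm, supported by four round legs of 82 mm diameter, each leg's bounding box inset 51 mm from the nearest pair of top edges, running from the floor.

C is a spool: two coaxial disc flanges of radius 94 mm and thickness 6 mm, joined by a core cylinder of radius 69 mm and height 165 mm. The lower flange rests on z = 0 and the three cylinders share a vertical axis.

The table is on the floor beside the stool on its −y side. The spool is on top of the stool, centred.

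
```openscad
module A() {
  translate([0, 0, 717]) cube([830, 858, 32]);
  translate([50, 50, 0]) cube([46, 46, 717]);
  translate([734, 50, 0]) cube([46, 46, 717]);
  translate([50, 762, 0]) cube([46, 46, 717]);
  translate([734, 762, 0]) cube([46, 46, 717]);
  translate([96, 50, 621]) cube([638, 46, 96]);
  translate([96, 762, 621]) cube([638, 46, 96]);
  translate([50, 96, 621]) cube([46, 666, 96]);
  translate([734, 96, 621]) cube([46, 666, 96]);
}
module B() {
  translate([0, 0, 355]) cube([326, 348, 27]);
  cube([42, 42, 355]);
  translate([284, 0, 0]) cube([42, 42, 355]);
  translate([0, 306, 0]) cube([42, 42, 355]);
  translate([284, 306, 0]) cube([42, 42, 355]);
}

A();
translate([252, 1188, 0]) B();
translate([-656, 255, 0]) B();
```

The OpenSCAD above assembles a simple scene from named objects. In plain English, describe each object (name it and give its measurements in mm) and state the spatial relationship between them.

A is a table with a 830×858 mm rectangular top, 32 mm thick, top surface at z = 749 mm, supported by four 46×46 mm square legs, each inset 50 mm from the nearest pair of top edges, running from the floor. Four apron rails, 46 mm thick and 96 mm tall, run between adjacent legs with their top edges flush with the underside of the top and their outer faces flush with the legs' outer faces.

B is a simple wooden stool: a rectangular seat 326 mm (x) by 348 mm (y), 27 mm thick, top face at z = 382 mm, on four square legs, each 42×42 mm in cross-section. The legs rest on z = 0, each flush with a corner of the seat.

Two stools sit around the table at the +y, −x sides.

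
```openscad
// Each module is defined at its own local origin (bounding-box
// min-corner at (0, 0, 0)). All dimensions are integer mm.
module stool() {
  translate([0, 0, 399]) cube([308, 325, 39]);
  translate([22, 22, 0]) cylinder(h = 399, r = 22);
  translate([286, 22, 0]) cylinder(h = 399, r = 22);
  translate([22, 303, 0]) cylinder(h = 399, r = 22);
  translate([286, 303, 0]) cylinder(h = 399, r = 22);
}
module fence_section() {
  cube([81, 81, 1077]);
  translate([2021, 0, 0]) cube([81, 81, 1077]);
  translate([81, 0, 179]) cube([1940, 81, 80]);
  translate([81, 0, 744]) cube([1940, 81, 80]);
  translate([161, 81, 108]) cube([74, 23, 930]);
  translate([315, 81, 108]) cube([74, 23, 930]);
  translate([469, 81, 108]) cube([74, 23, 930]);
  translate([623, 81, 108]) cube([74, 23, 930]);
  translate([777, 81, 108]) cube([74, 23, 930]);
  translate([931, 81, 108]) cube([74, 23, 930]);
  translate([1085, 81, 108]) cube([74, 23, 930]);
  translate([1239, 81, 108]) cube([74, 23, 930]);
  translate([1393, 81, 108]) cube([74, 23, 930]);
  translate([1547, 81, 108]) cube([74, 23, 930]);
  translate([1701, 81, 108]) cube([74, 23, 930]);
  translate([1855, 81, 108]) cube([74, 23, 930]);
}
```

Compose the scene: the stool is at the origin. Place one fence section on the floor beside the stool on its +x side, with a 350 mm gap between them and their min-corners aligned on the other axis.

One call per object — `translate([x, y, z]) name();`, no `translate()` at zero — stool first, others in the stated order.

stool();
translate([658, 0, 0]) fence_section();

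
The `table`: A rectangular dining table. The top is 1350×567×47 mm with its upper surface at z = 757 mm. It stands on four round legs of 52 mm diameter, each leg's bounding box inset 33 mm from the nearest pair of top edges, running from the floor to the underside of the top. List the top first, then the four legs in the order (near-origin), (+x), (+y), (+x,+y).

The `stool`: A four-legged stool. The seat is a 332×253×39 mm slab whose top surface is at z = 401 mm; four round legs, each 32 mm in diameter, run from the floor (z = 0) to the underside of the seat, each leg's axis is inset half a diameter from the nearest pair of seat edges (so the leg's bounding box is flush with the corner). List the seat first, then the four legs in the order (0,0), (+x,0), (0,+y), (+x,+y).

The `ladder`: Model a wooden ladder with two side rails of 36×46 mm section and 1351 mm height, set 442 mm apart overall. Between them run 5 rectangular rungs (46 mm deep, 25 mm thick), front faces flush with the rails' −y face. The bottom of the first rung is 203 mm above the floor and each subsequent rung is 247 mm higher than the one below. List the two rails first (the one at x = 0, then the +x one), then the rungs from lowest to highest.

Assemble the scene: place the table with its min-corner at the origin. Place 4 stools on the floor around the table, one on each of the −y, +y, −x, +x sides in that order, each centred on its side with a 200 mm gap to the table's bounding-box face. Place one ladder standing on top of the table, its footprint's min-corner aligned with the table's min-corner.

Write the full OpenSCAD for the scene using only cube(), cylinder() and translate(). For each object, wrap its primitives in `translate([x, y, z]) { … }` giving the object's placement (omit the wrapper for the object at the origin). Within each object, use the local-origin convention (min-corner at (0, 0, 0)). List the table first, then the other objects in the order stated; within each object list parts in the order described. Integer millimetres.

translate([0, 0, 710]) cube([1350, 567, 47]);
translate([59, 59, 0]) cylinder(h = 710, r = 26);
translate([1291, 59, 0]) cylinder(h = 710, r = 26);
translate([59, 508, 0]) cylinder(h = 710, r = 26);
translate([1291, 508, 0]) cylinder(h = 710, r = 26);
translate([509, -453, 0]) {
  translate([0, 0, 362]) cube([332, 253, 39]);
  translate([16, 16, 0]) cylinder(h = 362, r = 16);
  translate([316, 16, 0]) cylinder(h = 362, r = 16);
  translate([16, 237, 0]) cylinder(h = 362, r = 16);
  translate([316, 237, 0]) cylinder(h = 362, r = 16);
}
translate([509, 767, 0]) {
  translate([0, 0, 362]) cube([332, 253, 39]);
  translate([16, 16, 0]) cylinder(h = 362, r = 16);
  translate([316, 16, 0]) cylinder(h = 362, r = 16);
  translate([16, 237, 0]) cylinder(h = 362, r = 16);
  translate([316, 237, 0]) cylinder(h = 362, r = 16);
}
translate([-532, 157, 0]) {
  translate([0, 0, 362]) cube([332, 253, 39]);
  translate([16, 16, 0]) cylinder(h = 362, r = 16);
  translate([316, 16, 0]) cylinder(h = 362, r = 16);
  translate([16, 237, 0]) cylinder(h = 362, r = 16);
  translate([316, 237, 0]) cylinder(h = 362, r = 16);
}
translate([1550, 157, 0]) {
  translate([0, 0, 362]) cube([332, 253, 39]);
  translate([16, 16, 0]) cylinder(h = 362, r = 16);
  translate([316, 16, 0]) cylinder(h = 362, r = 16);
  translate([16, 237, 0]) cylinder(h = 362, r = 16);
  translate([316, 237, 0]) cylinder(h = 362, r = 16);
}
translate([0, 0, 757]) {
  cube([36, 46, 1351]);
  translate([406, 0, 0]) cube([36, 46, 1351]);
  translate([36, 0, 203]) cube([370, 46, 25]);
  translate([36, 0, 450]) cube([370, 46, 25]);
  translate([36, 0, 697]) cube([370, 46, 25]);
  translate([36, 0, 944]) cube([370, 46, 25]);
  translate([36, 0, 1191]) cube([370, 46, 25]);
}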